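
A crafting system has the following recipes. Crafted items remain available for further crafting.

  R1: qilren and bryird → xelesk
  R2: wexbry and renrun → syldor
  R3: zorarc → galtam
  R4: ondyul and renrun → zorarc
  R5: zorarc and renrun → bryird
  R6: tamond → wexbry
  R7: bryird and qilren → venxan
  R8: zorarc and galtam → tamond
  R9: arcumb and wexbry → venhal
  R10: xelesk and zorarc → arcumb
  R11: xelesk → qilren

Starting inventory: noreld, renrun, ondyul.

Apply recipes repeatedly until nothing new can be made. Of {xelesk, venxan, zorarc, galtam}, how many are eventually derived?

Using R4, ondyul and renrun make zorarc.
zorarc → galtam (R3).
xelesk would need qilren and bryird (R1), but qilren is never obtained.
venxan would need bryird and qilren (R7), but qilren is never obtained.
zorarc: reached.
galtam: reached.
Reached: zorarc and galtam — 2 of the 4.

2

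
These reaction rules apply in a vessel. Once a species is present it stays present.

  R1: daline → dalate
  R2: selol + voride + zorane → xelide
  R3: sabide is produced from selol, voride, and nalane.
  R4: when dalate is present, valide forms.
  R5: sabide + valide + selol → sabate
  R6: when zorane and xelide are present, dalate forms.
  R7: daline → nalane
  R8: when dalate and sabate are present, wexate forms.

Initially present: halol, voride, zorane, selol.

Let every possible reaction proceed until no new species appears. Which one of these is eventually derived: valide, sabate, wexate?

valide

selol, voride, and zorane present → xelide forms (R2).
zorane and xelide present → dalate forms (R6).
dalate present → valide forms (R4).
sabate would need sabide, valide, and selol (R5), but sabide never forms. wexate would need dalate and sabate (R8), but sabate never forms.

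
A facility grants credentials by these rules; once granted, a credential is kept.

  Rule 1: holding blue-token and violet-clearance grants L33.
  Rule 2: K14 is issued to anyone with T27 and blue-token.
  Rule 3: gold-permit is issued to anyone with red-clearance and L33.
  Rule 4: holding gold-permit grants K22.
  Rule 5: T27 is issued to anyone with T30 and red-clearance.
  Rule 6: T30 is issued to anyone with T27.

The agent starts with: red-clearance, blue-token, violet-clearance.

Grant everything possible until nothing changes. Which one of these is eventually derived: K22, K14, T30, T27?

K22

Holding blue-token and violet-clearance grants L33 (Rule 1).
Holding red-clearance and L33 grants gold-permit (Rule 3).
Holding gold-permit grants K22 (Rule 4).
K14 would need T27 and blue-token (Rule 2), but T27 is never granted. T30 would need T27 (Rule 6), but T27 is never granted. T27 would need T30 and red-clearance (Rule 5), but T30 is never granted.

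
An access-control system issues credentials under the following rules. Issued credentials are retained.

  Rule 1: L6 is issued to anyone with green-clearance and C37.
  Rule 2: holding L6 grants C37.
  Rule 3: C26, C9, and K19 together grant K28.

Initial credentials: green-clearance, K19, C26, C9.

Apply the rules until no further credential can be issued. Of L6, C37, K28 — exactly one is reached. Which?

K28

Holding C26, C9, and K19 grants K28 (Rule 3).
C37 would need L6 (Rule 2), but L6 is never granted. L6 would need green-clearance and C37 (Rule 1), but C37 is never granted.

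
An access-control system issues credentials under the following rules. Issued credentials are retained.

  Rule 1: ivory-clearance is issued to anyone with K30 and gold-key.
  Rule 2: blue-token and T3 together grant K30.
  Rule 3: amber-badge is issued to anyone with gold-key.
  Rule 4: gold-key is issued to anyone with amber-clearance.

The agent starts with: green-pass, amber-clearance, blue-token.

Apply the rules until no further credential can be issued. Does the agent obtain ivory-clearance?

No

ivory-clearance would need K30 and gold-key (Rule 1), but K30 is never granted.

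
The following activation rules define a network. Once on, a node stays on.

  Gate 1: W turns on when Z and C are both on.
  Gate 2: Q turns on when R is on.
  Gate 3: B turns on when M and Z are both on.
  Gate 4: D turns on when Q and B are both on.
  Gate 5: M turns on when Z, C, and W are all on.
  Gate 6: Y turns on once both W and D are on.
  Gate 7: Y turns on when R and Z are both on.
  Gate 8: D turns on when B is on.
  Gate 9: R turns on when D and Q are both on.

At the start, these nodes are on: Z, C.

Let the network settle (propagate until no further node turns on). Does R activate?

No

R would need D and Q (Gate 9), but Q never turns on.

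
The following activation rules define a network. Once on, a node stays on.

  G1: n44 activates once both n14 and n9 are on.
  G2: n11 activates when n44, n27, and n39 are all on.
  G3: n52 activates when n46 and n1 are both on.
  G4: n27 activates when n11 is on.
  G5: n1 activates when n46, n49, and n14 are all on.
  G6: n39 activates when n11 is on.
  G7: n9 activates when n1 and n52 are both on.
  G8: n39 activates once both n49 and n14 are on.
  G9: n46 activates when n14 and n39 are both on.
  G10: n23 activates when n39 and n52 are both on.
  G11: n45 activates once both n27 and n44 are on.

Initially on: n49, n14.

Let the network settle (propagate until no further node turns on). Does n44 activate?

G8: n49 and n14 on → n39 on.
G9: n14 and n39 on → n46 on.
n46, n49, and n14 are on, so n1 activates (G5).
n46 and n1 are on, so n52 activates (G3).
n1 and n52 are on, so n9 activates (G7).
G1: n14 and n9 on → n44 on.

Yes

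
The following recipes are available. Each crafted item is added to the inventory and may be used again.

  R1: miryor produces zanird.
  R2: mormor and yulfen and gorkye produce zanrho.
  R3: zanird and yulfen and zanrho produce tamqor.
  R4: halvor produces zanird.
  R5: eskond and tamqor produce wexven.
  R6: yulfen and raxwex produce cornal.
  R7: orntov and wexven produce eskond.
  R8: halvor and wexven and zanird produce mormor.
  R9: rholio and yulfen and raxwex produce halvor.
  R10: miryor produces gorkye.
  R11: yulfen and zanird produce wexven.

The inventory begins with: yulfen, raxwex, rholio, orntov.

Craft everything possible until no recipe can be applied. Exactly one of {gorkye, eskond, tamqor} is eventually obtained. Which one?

eskond

rholio and yulfen and raxwex → halvor (R9).
halvor → zanird (R4).
Using R11, yulfen and zanird make wexven.
Using R7, orntov and wexven make eskond.
tamqor would need zanird, yulfen, and zanrho (R3), but zanrho is never obtained. gorkye would need miryor (R10), but miryor is never obtained.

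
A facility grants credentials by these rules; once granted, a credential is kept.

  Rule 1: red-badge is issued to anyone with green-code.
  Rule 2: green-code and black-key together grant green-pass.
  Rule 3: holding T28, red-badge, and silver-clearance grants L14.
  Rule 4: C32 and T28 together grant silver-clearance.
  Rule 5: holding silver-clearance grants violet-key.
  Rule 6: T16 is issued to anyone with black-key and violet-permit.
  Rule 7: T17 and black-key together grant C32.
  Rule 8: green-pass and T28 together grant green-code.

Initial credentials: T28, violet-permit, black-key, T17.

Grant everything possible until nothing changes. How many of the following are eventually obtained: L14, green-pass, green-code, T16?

Holding black-key and violet-permit grants T16 (Rule 6).
L14 would need T28, red-badge, and silver-clearance (Rule 3), but red-badge is never granted.
green-pass would need green-code and black-key (Rule 2), but green-code is never granted.
green-code would need green-pass and T28 (Rule 8), but green-pass is never granted.
T16: reached.
Reached: T16 — 1 of the 4.

1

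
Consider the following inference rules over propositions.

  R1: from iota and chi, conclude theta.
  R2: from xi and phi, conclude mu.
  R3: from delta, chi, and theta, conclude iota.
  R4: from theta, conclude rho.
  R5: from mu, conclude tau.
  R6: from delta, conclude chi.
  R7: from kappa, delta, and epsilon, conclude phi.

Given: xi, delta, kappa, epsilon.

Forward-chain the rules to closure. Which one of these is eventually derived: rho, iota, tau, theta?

From kappa, delta, and epsilon, R7 gives phi.
From xi and phi, R2 gives mu.
From mu, R5 gives tau.
rho would need theta (R4), but theta is never established. theta would need iota and chi (R1), but iota is never established. iota would need delta, chi, and theta (R3), but theta is never established.

tau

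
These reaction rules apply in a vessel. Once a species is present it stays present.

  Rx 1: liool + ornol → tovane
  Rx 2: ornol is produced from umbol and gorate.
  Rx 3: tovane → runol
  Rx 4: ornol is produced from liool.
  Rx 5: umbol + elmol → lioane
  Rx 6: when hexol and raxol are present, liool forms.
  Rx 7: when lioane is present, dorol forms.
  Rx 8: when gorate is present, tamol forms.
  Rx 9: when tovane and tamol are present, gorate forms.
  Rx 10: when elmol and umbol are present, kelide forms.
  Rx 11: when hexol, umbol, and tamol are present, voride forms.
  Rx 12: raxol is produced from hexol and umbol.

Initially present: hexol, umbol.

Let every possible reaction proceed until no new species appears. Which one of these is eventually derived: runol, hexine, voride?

runol

hexol and umbol present → raxol forms (Rx 12).
hexol and raxol present → liool forms (Rx 6).
liool present → ornol forms (Rx 4).
liool and ornol present → tovane forms (Rx 1).
tovane present → runol forms (Rx 3).
No rule produces hexine, and it is not given. voride would need hexol, umbol, and tamol (Rx 11), but tamol never forms.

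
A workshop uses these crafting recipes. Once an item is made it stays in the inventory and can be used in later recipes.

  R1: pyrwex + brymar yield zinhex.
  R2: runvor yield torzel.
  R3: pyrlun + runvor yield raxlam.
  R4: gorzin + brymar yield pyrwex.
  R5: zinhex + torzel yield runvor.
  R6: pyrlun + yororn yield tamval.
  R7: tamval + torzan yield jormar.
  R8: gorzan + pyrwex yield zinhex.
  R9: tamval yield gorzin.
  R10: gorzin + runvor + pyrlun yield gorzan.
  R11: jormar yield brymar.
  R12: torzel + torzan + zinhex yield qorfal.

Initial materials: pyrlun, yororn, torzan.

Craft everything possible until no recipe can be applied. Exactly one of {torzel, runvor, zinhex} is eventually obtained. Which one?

zinhex

Using R6, pyrlun and yororn make tamval.
tamval + torzan → jormar (R7).
Using R9, tamval makes gorzin.
jormar → brymar (R11).
Using R4, gorzin and brymar make pyrwex.
pyrwex + brymar → zinhex (R1).
torzel would need runvor (R2), but runvor is never obtained. runvor would need zinhex and torzel (R5), but torzel is never obtained.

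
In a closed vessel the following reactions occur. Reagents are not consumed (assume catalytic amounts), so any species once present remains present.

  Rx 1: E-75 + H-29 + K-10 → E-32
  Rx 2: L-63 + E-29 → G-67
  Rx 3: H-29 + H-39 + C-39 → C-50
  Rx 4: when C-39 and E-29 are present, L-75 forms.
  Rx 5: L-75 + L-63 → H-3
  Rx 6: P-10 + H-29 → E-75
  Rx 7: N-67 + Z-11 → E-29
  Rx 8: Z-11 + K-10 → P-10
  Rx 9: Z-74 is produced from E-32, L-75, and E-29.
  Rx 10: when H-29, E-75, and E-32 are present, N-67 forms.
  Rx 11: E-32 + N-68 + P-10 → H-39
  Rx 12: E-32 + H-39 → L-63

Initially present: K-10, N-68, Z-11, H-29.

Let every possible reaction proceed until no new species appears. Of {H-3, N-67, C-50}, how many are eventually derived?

1

Z-11 and K-10 present → P-10 forms (Rx 8).
P-10 and H-29 present → E-75 forms (Rx 6).
E-75, H-29, and K-10 present → E-32 forms (Rx 1).
H-29, E-75, and E-32 present → N-67 forms (Rx 10).
H-3 would need L-75 and L-63 (Rx 5), but L-75 never forms.
N-67: reached.
C-50 would need H-29, H-39, and C-39 (Rx 3), but C-39 never forms.
Reached: N-67 — 1 of the 3.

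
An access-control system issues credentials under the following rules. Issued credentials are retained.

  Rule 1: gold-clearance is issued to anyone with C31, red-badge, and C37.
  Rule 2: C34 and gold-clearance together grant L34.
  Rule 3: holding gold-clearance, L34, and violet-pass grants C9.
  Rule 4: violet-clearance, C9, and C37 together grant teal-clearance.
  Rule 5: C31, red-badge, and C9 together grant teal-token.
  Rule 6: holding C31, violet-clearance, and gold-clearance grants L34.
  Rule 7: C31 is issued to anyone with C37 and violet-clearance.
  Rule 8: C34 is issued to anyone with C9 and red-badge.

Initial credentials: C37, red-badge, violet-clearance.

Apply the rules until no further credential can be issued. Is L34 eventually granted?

Holding C37 and violet-clearance grants C31 (Rule 7).
Holding C31, red-badge, and C37 grants gold-clearance (Rule 1).
Holding C31, violet-clearance, and gold-clearance grants L34 (Rule 6).

Yes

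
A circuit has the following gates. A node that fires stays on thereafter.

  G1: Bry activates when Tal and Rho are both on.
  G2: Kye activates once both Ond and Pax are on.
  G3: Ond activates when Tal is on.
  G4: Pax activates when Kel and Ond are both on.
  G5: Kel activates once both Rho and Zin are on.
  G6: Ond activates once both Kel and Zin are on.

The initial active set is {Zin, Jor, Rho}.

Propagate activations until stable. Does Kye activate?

G5: Rho and Zin on → Kel on.
Kel and Zin are on, so Ond activates (G6).
G4: Kel and Ond on → Pax on.
G2: Ond and Pax on → Kye on.

Yes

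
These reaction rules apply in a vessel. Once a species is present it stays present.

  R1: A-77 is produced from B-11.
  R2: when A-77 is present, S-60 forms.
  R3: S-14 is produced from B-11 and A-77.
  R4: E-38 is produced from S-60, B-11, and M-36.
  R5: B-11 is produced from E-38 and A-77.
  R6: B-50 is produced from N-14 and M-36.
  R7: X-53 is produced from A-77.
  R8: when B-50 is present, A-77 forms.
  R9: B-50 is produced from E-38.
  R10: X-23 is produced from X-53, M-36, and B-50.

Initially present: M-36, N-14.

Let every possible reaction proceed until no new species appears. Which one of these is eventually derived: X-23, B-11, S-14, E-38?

N-14 and M-36 present → B-50 forms (R6).
B-50 present → A-77 forms (R8).
A-77 present → X-53 forms (R7).
X-53, M-36, and B-50 present → X-23 forms (R10).
S-14 would need B-11 and A-77 (R3), but B-11 never forms. B-11 would need E-38 and A-77 (R5), but E-38 never forms. E-38 would need S-60, B-11, and M-36 (R4), but B-11 never forms.

X-23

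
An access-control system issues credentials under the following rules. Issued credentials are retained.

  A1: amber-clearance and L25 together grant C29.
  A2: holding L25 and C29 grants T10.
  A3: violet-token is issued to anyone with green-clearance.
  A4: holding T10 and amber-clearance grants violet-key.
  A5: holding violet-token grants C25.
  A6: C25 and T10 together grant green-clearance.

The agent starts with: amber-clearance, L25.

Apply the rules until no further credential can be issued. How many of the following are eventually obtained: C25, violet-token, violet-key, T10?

Holding amber-clearance and L25 grants C29 (A1).
Holding L25 and C29 grants T10 (A2).
Holding T10 and amber-clearance grants violet-key (A4).
C25 would need violet-token (A5), but violet-token is never granted.
violet-token would need green-clearance (A3), but green-clearance is never granted.
violet-key: reached.
T10: reached.
Reached: violet-key and T10 — 2 of the 4.

2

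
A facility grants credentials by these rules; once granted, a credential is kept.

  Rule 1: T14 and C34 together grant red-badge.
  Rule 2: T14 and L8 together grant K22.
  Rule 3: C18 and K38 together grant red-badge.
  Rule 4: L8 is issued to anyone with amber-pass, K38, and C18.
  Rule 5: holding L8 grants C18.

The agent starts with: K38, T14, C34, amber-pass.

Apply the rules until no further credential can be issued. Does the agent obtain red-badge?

Yes

Holding T14 and C34 grants red-badge (Rule 1).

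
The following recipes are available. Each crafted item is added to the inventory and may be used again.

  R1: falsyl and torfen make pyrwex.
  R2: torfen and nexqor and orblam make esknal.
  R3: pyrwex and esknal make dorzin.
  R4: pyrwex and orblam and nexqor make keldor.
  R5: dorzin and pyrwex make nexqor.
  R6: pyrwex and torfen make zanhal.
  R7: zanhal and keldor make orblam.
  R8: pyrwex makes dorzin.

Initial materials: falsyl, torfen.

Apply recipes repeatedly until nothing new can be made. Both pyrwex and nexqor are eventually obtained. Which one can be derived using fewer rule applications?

pyrwex: Using R1, falsyl and torfen make pyrwex. [1 rule application]
nexqor: Using R1, falsyl and torfen make pyrwex. pyrwex → dorzin (R8). dorzin and pyrwex → nexqor (R5). [3 rule applications]
pyrwex needs fewer.

pyrwex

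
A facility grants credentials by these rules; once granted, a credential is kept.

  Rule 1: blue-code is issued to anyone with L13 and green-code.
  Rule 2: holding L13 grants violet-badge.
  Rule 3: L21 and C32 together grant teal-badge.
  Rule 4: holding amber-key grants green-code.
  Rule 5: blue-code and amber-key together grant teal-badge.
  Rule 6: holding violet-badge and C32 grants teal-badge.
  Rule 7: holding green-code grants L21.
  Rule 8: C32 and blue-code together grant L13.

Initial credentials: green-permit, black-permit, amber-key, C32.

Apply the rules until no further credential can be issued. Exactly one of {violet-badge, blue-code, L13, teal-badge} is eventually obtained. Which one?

teal-badge

Holding amber-key grants green-code (Rule 4).
Holding green-code grants L21 (Rule 7).
Holding L21 and C32 grants teal-badge (Rule 3).
violet-badge would need L13 (Rule 2), but L13 is never granted. blue-code would need L13 and green-code (Rule 1), but L13 is never granted. L13 would need C32 and blue-code (Rule 8), but blue-code is never granted.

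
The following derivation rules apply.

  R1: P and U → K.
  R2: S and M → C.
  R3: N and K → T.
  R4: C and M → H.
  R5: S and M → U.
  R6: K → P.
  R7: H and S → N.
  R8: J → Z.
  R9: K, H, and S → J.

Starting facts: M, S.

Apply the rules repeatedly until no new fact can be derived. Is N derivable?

Yes

S and M hold, so C follows (R2).
From C and M, R4 gives H.
From H and S, R7 gives N.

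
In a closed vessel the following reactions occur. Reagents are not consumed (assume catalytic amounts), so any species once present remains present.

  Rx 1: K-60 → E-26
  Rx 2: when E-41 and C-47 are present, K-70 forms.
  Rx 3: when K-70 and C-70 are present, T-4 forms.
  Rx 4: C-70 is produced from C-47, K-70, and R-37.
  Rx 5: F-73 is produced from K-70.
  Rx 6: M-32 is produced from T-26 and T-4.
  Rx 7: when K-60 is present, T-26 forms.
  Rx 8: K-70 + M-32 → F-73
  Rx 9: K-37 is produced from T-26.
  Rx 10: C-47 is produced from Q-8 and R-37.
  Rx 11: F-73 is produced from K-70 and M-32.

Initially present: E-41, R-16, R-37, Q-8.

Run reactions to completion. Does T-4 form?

Q-8 and R-37 present → C-47 forms (Rx 10).
E-41 and C-47 present → K-70 forms (Rx 2).
C-47, K-70, and R-37 present → C-70 forms (Rx 4).
K-70 and C-70 present → T-4 forms (Rx 3).

Yes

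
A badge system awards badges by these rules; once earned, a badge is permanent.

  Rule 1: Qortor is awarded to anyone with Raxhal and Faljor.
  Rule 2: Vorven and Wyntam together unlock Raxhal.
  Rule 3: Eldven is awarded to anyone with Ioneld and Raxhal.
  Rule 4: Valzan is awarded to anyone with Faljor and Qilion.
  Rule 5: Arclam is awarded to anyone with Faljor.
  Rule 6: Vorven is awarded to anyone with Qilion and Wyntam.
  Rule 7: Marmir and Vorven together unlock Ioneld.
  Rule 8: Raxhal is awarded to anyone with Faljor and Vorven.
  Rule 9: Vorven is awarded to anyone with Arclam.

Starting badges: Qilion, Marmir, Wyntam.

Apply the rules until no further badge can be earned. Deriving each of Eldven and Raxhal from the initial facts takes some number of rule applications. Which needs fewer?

Raxhal: With Qilion and Wyntam, Vorven is earned (Rule 6). With Vorven and Wyntam, Raxhal is earned (Rule 2). [2 rule applications]
Eldven: With Qilion and Wyntam, Vorven is earned (Rule 6). With Marmir and Vorven, Ioneld is earned (Rule 7). With Vorven and Wyntam, Raxhal is earned (Rule 2). With Ioneld and Raxhal, Eldven is earned (Rule 3). [4 rule applications]
Raxhal needs fewer.

Raxhal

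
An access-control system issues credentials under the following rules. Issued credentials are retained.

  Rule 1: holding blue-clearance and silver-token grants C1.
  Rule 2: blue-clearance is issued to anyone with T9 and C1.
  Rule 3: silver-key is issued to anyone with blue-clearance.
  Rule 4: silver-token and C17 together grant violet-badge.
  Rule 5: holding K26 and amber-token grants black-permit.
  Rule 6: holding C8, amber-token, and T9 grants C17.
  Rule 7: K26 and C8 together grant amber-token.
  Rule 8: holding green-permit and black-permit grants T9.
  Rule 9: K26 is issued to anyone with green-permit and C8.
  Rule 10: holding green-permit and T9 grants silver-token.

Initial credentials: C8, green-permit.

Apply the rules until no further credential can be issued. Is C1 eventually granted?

No

C1 would need blue-clearance and silver-token (Rule 1), but blue-clearance is never granted.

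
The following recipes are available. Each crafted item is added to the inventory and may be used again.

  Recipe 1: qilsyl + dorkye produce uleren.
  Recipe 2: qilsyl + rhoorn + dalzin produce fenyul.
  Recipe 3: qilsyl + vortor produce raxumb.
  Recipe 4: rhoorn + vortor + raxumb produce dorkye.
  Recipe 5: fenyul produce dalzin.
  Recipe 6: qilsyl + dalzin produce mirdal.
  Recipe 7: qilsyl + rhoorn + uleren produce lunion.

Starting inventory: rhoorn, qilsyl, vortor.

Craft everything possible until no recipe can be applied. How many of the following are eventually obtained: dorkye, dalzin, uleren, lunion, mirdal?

qilsyl + vortor → raxumb (Recipe 3).
Using Recipe 4, rhoorn, vortor, and raxumb make dorkye.
Using Recipe 1, qilsyl and dorkye make uleren.
Using Recipe 7, qilsyl, rhoorn, and uleren make lunion.
dorkye: reached.
dalzin would need fenyul (Recipe 5), but fenyul is never obtained.
uleren: reached.
lunion: reached.
mirdal would need qilsyl and dalzin (Recipe 6), but dalzin is never obtained.
Reached: dorkye, uleren, and lunion — 3 of the 5.

3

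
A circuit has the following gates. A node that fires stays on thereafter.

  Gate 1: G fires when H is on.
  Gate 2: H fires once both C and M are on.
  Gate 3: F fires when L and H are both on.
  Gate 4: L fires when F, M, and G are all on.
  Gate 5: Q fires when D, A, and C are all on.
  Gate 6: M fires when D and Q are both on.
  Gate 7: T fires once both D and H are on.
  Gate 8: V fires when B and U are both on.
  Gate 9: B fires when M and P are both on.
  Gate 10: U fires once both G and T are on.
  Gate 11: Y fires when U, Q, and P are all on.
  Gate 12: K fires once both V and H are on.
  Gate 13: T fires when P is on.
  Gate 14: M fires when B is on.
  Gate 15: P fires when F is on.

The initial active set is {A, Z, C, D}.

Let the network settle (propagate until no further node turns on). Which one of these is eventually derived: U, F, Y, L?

Gate 5: D, A, and C on → Q on.
Gate 6: D and Q on → M on.
C and M are on, so H fires (Gate 2).
D and H are on, so T fires (Gate 7).
H is on, so G fires (Gate 1).
G and T are on, so U fires (Gate 10).
Y would need U, Q, and P (Gate 11), but P never turns on. F would need L and H (Gate 3), but L never turns on. L would need F, M, and G (Gate 4), but F never turns on.

U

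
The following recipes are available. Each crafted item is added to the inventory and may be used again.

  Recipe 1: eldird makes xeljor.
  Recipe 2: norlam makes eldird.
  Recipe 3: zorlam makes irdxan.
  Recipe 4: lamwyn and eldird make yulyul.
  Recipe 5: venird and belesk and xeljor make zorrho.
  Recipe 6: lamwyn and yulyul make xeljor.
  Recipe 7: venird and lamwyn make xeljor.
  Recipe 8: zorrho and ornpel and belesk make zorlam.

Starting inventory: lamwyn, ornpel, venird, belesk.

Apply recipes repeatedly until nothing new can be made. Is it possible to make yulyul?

yulyul would need lamwyn and eldird (Recipe 4), but eldird is never obtained.

No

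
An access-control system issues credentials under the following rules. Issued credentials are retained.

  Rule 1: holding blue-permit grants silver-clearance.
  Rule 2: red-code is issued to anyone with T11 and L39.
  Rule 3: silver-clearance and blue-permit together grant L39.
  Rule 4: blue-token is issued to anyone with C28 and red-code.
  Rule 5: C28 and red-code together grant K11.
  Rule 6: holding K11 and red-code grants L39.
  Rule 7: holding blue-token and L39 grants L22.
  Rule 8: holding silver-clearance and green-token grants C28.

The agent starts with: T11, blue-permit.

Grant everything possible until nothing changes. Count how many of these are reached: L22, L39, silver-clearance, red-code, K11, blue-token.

3

Holding blue-permit grants silver-clearance (Rule 1).
Holding silver-clearance and blue-permit grants L39 (Rule 3).
Holding T11 and L39 grants red-code (Rule 2).
L22 would need blue-token and L39 (Rule 7), but blue-token is never granted.
L39: reached.
silver-clearance: reached.
red-code: reached.
K11 would need C28 and red-code (Rule 5), but C28 is never granted.
blue-token would need C28 and red-code (Rule 4), but C28 is never granted.
Reached: L39, silver-clearance, and red-code — 3 of the 6.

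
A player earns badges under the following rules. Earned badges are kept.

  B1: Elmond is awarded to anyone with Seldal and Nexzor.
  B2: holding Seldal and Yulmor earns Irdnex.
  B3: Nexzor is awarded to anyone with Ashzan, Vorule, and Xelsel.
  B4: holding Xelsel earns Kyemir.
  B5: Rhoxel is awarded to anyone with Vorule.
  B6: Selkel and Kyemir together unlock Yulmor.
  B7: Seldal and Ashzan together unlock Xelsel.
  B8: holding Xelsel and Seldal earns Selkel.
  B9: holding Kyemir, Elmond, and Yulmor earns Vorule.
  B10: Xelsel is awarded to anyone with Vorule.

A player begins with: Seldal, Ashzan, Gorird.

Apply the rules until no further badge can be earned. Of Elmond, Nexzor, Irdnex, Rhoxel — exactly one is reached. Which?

Irdnex

With Seldal and Ashzan, Xelsel is earned (B7).
With Xelsel and Seldal, Selkel is earned (B8).
With Xelsel, Kyemir is earned (B4).
With Selkel and Kyemir, Yulmor is earned (B6).
With Seldal and Yulmor, Irdnex is earned (B2).
Rhoxel would need Vorule (B5), but Vorule is never earned. Elmond would need Seldal and Nexzor (B1), but Nexzor is never earned. Nexzor would need Ashzan, Vorule, and Xelsel (B3), but Vorule is never earned.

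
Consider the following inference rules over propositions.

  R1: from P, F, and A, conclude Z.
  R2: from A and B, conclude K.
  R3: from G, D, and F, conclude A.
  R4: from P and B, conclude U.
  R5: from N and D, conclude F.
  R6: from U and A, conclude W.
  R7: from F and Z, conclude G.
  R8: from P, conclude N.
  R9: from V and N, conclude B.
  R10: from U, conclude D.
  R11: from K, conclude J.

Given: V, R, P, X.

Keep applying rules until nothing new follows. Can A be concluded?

No

A would need G, D, and F (R3), but G is never established.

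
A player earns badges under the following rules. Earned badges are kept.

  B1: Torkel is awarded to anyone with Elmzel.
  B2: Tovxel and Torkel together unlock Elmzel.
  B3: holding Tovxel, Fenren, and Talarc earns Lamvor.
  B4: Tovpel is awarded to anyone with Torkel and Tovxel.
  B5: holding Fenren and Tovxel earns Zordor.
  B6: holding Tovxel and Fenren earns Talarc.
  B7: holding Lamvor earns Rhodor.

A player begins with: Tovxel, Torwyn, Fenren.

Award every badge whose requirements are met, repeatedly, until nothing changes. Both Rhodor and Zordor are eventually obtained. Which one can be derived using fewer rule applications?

Zordor

Zordor: With Fenren and Tovxel, Zordor is earned (B5). [1 rule application]
Rhodor: With Tovxel and Fenren, Talarc is earned (B6). With Tovxel, Fenren, and Talarc, Lamvor is earned (B3). With Lamvor, Rhodor is earned (B7). [3 rule applications]
Zordor needs fewer.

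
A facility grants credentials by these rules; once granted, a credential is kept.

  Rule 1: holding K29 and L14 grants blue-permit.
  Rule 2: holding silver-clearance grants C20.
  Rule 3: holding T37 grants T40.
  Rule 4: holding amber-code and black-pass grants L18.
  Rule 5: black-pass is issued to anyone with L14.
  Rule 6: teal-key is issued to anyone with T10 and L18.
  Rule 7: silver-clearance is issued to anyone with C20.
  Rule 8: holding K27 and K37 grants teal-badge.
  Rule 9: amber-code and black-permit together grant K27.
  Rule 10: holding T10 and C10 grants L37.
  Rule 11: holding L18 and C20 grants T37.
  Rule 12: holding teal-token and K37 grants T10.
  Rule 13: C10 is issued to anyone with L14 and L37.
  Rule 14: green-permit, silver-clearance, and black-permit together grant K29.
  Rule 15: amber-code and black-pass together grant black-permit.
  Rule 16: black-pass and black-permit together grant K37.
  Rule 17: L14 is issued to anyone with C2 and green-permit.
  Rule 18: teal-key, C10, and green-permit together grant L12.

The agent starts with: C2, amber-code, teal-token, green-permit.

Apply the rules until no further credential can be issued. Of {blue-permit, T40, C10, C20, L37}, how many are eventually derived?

0

blue-permit would need K29 and L14 (Rule 1), but K29 is never granted.
T40 would need T37 (Rule 3), but T37 is never granted.
C10 would need L14 and L37 (Rule 13), but L37 is never granted.
C20 would need silver-clearance (Rule 2), but silver-clearance is never granted.
L37 would need T10 and C10 (Rule 10), but C10 is never granted.
None of the 5 are reached.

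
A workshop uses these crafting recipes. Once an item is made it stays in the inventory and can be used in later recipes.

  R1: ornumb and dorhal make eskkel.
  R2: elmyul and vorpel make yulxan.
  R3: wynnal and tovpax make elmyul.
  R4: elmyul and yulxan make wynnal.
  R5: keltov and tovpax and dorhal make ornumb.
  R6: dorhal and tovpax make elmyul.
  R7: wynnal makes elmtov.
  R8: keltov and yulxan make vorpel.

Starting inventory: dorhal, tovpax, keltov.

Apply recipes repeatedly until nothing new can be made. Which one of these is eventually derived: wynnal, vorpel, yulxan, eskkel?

eskkel

Using R5, keltov, tovpax, and dorhal make ornumb.
ornumb and dorhal → eskkel (R1).
vorpel would need keltov and yulxan (R8), but yulxan is never obtained. wynnal would need elmyul and yulxan (R4), but yulxan is never obtained. yulxan would need elmyul and vorpel (R2), but vorpel is never obtained.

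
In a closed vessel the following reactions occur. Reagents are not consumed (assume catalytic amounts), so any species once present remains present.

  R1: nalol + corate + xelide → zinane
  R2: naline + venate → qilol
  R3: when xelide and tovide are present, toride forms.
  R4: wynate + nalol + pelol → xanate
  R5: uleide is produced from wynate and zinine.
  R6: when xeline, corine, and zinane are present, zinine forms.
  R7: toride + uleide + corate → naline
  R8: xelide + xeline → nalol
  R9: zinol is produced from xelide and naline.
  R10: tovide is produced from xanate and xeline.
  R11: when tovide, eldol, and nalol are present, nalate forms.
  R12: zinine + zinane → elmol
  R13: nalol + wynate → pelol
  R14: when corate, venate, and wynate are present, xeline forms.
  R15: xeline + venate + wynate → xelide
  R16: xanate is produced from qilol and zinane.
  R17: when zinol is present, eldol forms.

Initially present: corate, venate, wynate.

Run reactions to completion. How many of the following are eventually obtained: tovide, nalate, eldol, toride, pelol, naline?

3

corate, venate, and wynate present → xeline forms (R14).
xeline, venate, and wynate present → xelide forms (R15).
xelide and xeline present → nalol forms (R8).
nalol and wynate present → pelol forms (R13).
wynate, nalol, and pelol present → xanate forms (R4).
xanate and xeline present → tovide forms (R10).
xelide and tovide present → toride forms (R3).
tovide: reached.
nalate would need tovide, eldol, and nalol (R11), but eldol never forms.
eldol would need zinol (R17), but zinol never forms.
toride: reached.
pelol: reached.
naline would need toride, uleide, and corate (R7), but uleide never forms.
Reached: tovide, toride, and pelol — 3 of the 6.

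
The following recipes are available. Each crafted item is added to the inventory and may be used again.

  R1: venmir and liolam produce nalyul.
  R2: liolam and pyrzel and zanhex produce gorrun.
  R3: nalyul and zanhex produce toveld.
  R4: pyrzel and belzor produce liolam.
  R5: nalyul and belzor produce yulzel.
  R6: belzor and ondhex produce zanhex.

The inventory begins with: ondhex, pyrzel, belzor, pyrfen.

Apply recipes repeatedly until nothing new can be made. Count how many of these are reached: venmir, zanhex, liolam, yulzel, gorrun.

3

belzor and ondhex → zanhex (R6).
Using R4, pyrzel and belzor make liolam.
liolam and pyrzel and zanhex → gorrun (R2).
No rule produces venmir, and it is not given.
zanhex: reached.
liolam: reached.
yulzel would need nalyul and belzor (R5), but nalyul is never obtained.
gorrun: reached.
Reached: zanhex, liolam, and gorrun — 3 of the 5.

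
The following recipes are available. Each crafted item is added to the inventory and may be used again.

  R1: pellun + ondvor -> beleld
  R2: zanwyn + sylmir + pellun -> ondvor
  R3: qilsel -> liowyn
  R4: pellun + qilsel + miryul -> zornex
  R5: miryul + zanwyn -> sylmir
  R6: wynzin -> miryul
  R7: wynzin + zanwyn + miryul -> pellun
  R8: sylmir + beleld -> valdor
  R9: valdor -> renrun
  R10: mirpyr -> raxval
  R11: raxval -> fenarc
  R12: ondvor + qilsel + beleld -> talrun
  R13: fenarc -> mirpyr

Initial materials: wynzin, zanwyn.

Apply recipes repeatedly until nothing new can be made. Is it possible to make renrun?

Yes

Using R6, wynzin makes miryul.
Using R7, wynzin, zanwyn, and miryul make pellun.
Using R5, miryul and zanwyn make sylmir.
zanwyn + sylmir + pellun -> ondvor (R2).
Using R1, pellun and ondvor make beleld.
sylmir + beleld -> valdor (R8).
valdor -> renrun (R9).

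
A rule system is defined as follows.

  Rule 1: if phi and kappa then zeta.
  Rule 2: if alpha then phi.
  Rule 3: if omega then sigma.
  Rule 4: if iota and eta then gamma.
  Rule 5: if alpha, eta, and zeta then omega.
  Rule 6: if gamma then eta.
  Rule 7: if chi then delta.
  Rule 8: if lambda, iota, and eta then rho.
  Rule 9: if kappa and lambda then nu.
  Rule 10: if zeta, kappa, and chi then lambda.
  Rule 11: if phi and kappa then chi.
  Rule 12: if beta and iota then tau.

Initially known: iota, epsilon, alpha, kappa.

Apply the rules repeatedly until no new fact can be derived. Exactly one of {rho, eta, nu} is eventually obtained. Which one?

nu

alpha holds, so phi follows (Rule 2).
From phi and kappa, Rule 1 gives zeta.
From phi and kappa, Rule 11 gives chi.
From zeta, kappa, and chi, Rule 10 gives lambda.
kappa and lambda hold, so nu follows (Rule 9).
eta would need gamma (Rule 6), but gamma is never established. rho would need lambda, iota, and eta (Rule 8), but eta is never established.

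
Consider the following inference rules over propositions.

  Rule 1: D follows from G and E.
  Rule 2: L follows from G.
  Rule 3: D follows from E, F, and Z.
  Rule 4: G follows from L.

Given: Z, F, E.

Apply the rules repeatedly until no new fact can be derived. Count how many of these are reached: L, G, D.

E, F, and Z hold, so D follows (Rule 3).
L would need G (Rule 2), but G is never established.
G would need L (Rule 4), but L is never established.
D: reached.
Reached: D — 1 of the 3.

1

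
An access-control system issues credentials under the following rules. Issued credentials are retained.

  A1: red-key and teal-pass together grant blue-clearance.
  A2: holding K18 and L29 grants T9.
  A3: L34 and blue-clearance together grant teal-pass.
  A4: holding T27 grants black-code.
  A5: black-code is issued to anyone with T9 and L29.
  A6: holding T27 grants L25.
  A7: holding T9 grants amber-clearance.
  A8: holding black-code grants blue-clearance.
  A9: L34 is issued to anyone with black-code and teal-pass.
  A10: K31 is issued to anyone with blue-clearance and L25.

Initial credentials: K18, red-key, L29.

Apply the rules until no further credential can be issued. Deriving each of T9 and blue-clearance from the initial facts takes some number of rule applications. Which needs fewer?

T9: Holding K18 and L29 grants T9 (A2). [1 rule application]
blue-clearance: Holding K18 and L29 grants T9 (A2). Holding T9 and L29 grants black-code (A5). Holding black-code grants blue-clearance (A8). [3 rule applications]
T9 needs fewer.

T9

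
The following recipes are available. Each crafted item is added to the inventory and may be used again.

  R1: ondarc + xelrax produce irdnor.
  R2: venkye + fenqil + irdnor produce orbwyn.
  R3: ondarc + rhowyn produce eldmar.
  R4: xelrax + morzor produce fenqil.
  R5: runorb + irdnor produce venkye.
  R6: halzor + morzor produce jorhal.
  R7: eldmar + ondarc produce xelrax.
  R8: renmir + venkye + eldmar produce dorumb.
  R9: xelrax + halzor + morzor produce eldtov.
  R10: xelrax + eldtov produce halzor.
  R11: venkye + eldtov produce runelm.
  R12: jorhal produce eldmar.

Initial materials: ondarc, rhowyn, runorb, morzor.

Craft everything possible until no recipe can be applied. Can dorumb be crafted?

No

dorumb would need renmir, venkye, and eldmar (R8), but renmir is never obtained.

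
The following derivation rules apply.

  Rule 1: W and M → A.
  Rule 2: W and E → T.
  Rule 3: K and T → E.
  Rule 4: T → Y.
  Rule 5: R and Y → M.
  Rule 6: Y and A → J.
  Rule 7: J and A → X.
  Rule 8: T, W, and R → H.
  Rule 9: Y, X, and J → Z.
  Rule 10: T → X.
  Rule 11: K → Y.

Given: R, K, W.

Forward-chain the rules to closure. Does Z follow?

Yes

From K, Rule 11 gives Y.
R and Y hold, so M follows (Rule 5).
W and M hold, so A follows (Rule 1).
From Y and A, Rule 6 gives J.
From J and A, Rule 7 gives X.
From Y, X, and J, Rule 9 gives Z.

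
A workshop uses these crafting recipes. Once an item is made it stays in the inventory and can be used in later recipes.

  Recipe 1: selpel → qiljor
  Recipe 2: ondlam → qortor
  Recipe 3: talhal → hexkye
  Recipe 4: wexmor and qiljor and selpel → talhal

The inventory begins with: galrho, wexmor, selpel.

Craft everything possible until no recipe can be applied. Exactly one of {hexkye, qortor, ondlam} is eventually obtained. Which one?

hexkye

selpel → qiljor (Recipe 1).
wexmor and qiljor and selpel → talhal (Recipe 4).
talhal → hexkye (Recipe 3).
qortor would need ondlam (Recipe 2), but ondlam is never obtained. No rule produces ondlam, and it is not given.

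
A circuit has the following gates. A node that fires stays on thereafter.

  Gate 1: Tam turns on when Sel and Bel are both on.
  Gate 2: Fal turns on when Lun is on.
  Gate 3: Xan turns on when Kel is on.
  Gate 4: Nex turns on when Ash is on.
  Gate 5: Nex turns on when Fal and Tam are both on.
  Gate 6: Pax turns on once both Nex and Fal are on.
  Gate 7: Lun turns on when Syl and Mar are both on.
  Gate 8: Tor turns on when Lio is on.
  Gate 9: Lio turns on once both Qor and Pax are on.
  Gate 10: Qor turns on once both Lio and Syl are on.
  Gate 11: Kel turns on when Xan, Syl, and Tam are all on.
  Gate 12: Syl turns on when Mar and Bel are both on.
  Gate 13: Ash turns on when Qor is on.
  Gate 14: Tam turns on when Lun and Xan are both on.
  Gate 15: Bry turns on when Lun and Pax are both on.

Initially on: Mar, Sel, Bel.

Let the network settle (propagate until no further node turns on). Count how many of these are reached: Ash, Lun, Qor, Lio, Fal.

Mar and Bel are on, so Syl turns on (Gate 12).
Syl and Mar are on, so Lun turns on (Gate 7).
Lun is on, so Fal turns on (Gate 2).
Ash would need Qor (Gate 13), but Qor never turns on.
Lun: reached.
Qor would need Lio and Syl (Gate 10), but Lio never turns on.
Lio would need Qor and Pax (Gate 9), but Qor never turns on.
Fal: reached.
Reached: Lun and Fal — 2 of the 5.

2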